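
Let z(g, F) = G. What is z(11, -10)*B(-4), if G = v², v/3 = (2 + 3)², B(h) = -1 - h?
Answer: 16875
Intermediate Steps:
v = 75 (v = 3*(2 + 3)² = 3*5² = 3*25 = 75)
G = 5625 (G = 75² = 5625)
z(g, F) = 5625
z(11, -10)*B(-4) = 5625*(-1 - 1*(-4)) = 5625*(-1 + 4) = 5625*3 = 16875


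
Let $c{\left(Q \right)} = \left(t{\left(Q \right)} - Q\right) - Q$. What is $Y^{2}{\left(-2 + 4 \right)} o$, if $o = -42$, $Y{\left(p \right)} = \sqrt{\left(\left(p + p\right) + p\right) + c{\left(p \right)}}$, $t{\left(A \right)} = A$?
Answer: $-168$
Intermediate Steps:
$c{\left(Q \right)} = - Q$ ($c{\left(Q \right)} = \left(Q - Q\right) - Q = 0 - Q = - Q$)
$Y{\left(p \right)} = \sqrt{2} \sqrt{p}$ ($Y{\left(p \right)} = \sqrt{\left(\left(p + p\right) + p\right) - p} = \sqrt{\left(2 p + p\right) - p} = \sqrt{3 p - p} = \sqrt{2 p} = \sqrt{2} \sqrt{p}$)
$Y^{2}{\left(-2 + 4 \right)} o = \left(\sqrt{2} \sqrt{-2 + 4}\right)^{2} \left(-42\right) = \left(\sqrt{2} \sqrt{2}\right)^{2} \left(-42\right) = 2^{2} \left(-42\right) = 4 \left(-42\right) = -168$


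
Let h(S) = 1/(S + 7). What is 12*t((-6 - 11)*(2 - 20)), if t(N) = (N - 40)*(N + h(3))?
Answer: 4885356/5 ≈ 9.7707e+5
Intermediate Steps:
h(S) = 1/(7 + S)
t(N) = (-40 + N)*(⅒ + N) (t(N) = (N - 40)*(N + 1/(7 + 3)) = (-40 + N)*(N + 1/10) = (-40 + N)*(N + ⅒) = (-40 + N)*(⅒ + N))
12*t((-6 - 11)*(2 - 20)) = 12*(-4 + ((-6 - 11)*(2 - 20))² - 399*(-6 - 11)*(2 - 20)/10) = 12*(-4 + (-17*(-18))² - (-6783)*(-18)/10) = 12*(-4 + 306² - 399/10*306) = 12*(-4 + 93636 - 61047/5) = 12*(407113/5) = 4885356/5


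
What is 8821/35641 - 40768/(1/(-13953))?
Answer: 20273880463285/35641 ≈ 5.6884e+8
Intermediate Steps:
8821/35641 - 40768/(1/(-13953)) = 8821*(1/35641) - 40768/(-1/13953) = 8821/35641 - 40768*(-13953) = 8821/35641 + 568835904 = 20273880463285/35641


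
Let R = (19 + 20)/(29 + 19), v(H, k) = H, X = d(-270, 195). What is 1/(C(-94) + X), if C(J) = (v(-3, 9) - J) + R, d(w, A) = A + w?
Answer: 16/269 ≈ 0.059480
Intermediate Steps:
X = -75 (X = 195 - 270 = -75)
R = 13/16 (R = 39/48 = 39*(1/48) = 13/16 ≈ 0.81250)
C(J) = -35/16 - J (C(J) = (-3 - J) + 13/16 = -35/16 - J)
1/(C(-94) + X) = 1/((-35/16 - 1*(-94)) - 75) = 1/((-35/16 + 94) - 75) = 1/(1469/16 - 75) = 1/(269/16) = 16/269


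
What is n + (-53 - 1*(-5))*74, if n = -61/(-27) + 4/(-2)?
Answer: -95897/27 ≈ -3551.7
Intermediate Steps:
n = 7/27 (n = -61*(-1/27) + 4*(-½) = 61/27 - 2 = 7/27 ≈ 0.25926)
n + (-53 - 1*(-5))*74 = 7/27 + (-53 - 1*(-5))*74 = 7/27 + (-53 + 5)*74 = 7/27 - 48*74 = 7/27 - 3552 = -95897/27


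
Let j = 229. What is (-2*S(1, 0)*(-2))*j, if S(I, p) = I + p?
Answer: 916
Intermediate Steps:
(-2*S(1, 0)*(-2))*j = (-2*(1 + 0)*(-2))*229 = (-2*1*(-2))*229 = -2*(-2)*229 = 4*229 = 916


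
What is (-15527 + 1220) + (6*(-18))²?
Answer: -2643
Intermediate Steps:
(-15527 + 1220) + (6*(-18))² = -14307 + (-108)² = -14307 + 11664 = -2643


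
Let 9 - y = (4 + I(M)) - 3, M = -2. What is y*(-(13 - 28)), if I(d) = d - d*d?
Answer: 210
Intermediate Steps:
I(d) = d - d²
y = 14 (y = 9 - ((4 - 2*(1 - 1*(-2))) - 3) = 9 - ((4 - 2*(1 + 2)) - 3) = 9 - ((4 - 2*3) - 3) = 9 - ((4 - 6) - 3) = 9 - (-2 - 3) = 9 - 1*(-5) = 9 + 5 = 14)
y*(-(13 - 28)) = 14*(-(13 - 28)) = 14*(-1*(-15)) = 14*15 = 210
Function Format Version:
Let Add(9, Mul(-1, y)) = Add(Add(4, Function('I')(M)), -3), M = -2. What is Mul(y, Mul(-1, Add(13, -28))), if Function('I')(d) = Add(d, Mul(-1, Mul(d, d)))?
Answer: 210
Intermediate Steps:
Function('I')(d) = Add(d, Mul(-1, Pow(d, 2)))
y = 14 (y = Add(9, Mul(-1, Add(Add(4, Mul(-2, Add(1, Mul(-1, -2)))), -3))) = Add(9, Mul(-1, Add(Add(4, Mul(-2, Add(1, 2))), -3))) = Add(9, Mul(-1, Add(Add(4, Mul(-2, 3)), -3))) = Add(9, Mul(-1, Add(Add(4, -6), -3))) = Add(9, Mul(-1, Add(-2, -3))) = Add(9, Mul(-1, -5)) = Add(9, 5) = 14)
Mul(y, Mul(-1, Add(13, -28))) = Mul(14, Mul(-1, Add(13, -28))) = Mul(14, Mul(-1, -15)) = Mul(14, 15) = 210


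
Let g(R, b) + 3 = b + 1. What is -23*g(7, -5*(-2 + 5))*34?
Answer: 13294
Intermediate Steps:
g(R, b) = -2 + b (g(R, b) = -3 + (b + 1) = -3 + (1 + b) = -2 + b)
-23*g(7, -5*(-2 + 5))*34 = -23*(-2 - 5*(-2 + 5))*34 = -23*(-2 - 5*3)*34 = -23*(-2 - 15)*34 = -23*(-17)*34 = 391*34 = 13294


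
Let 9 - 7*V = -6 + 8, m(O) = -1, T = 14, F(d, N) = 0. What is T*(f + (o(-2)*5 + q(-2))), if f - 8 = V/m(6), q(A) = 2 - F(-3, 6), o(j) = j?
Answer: -14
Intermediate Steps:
q(A) = 2 (q(A) = 2 - 1*0 = 2 + 0 = 2)
V = 1 (V = 9/7 - (-6 + 8)/7 = 9/7 - ⅐*2 = 9/7 - 2/7 = 1)
f = 7 (f = 8 + 1/(-1) = 8 + 1*(-1) = 8 - 1 = 7)
T*(f + (o(-2)*5 + q(-2))) = 14*(7 + (-2*5 + 2)) = 14*(7 + (-10 + 2)) = 14*(7 - 8) = 14*(-1) = -14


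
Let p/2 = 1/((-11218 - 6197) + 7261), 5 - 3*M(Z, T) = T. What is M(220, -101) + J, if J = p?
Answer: 538159/15231 ≈ 35.333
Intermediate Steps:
M(Z, T) = 5/3 - T/3
p = -1/5077 (p = 2/((-11218 - 6197) + 7261) = 2/(-17415 + 7261) = 2/(-10154) = 2*(-1/10154) = -1/5077 ≈ -0.00019697)
J = -1/5077 ≈ -0.00019697
M(220, -101) + J = (5/3 - ⅓*(-101)) - 1/5077 = (5/3 + 101/3) - 1/5077 = 106/3 - 1/5077 = 538159/15231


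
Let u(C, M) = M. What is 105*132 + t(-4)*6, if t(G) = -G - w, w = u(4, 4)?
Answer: 13860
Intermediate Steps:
w = 4
t(G) = -4 - G (t(G) = -G - 1*4 = -G - 4 = -4 - G)
105*132 + t(-4)*6 = 105*132 + (-4 - 1*(-4))*6 = 13860 + (-4 + 4)*6 = 13860 + 0*6 = 13860 + 0 = 13860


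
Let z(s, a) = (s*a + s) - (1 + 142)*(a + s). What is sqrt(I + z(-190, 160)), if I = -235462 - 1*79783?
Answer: I*sqrt(341545) ≈ 584.42*I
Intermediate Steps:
I = -315245 (I = -235462 - 79783 = -315245)
z(s, a) = -143*a - 142*s + a*s (z(s, a) = (a*s + s) - 143*(a + s) = (s + a*s) - (143*a + 143*s) = (s + a*s) + (-143*a - 143*s) = -143*a - 142*s + a*s)
sqrt(I + z(-190, 160)) = sqrt(-315245 + (-143*160 - 142*(-190) + 160*(-190))) = sqrt(-315245 + (-22880 + 26980 - 30400)) = sqrt(-315245 - 26300) = sqrt(-341545) = I*sqrt(341545)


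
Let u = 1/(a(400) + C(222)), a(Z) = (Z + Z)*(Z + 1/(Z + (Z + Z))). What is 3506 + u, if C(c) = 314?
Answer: 3369069667/960944 ≈ 3506.0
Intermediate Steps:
a(Z) = 2*Z*(Z + 1/(3*Z)) (a(Z) = (2*Z)*(Z + 1/(Z + 2*Z)) = (2*Z)*(Z + 1/(3*Z)) = 2*Z*(Z + 1/(3*Z)))
u = 3/960944 (u = 1/((⅔ + 2*400²) + 314) = 1/((⅔ + 2*160000) + 314) = 1/((⅔ + 320000) + 314) = 1/(960002/3 + 314) = 1/(960944/3) = 3/960944 ≈ 3.1219e-6)
3506 + u = 3506 + 3/960944 = 3369069667/960944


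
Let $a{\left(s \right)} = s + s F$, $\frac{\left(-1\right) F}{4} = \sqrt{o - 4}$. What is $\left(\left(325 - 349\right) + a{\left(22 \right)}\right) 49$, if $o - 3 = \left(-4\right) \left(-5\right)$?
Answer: $-98 - 4312 \sqrt{19} \approx -18894.0$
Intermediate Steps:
$o = 23$ ($o = 3 - -20 = 3 + 20 = 23$)
$F = - 4 \sqrt{19}$ ($F = - 4 \sqrt{23 - 4} = - 4 \sqrt{19} \approx -17.436$)
$a{\left(s \right)} = s - 4 s \sqrt{19}$ ($a{\left(s \right)} = s + s \left(- 4 \sqrt{19}\right) = s - 4 s \sqrt{19}$)
$\left(\left(325 - 349\right) + a{\left(22 \right)}\right) 49 = \left(\left(325 - 349\right) + 22 \left(1 - 4 \sqrt{19}\right)\right) 49 = \left(\left(325 - 349\right) + \left(22 - 88 \sqrt{19}\right)\right) 49 = \left(-24 + \left(22 - 88 \sqrt{19}\right)\right) 49 = \left(-2 - 88 \sqrt{19}\right) 49 = -98 - 4312 \sqrt{19}$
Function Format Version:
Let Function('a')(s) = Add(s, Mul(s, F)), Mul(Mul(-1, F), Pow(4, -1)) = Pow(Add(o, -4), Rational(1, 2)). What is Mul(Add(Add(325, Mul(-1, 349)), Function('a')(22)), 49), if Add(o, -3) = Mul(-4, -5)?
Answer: Add(-98, Mul(-4312, Pow(19, Rational(1, 2)))) ≈ -18894.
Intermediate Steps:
o = 23 (o = Add(3, Mul(-4, -5)) = Add(3, 20) = 23)
F = Mul(-4, Pow(19, Rational(1, 2))) (F = Mul(-4, Pow(Add(23, -4), Rational(1, 2))) = Mul(-4, Pow(19, Rational(1, 2))) ≈ -17.436)
Function('a')(s) = Add(s, Mul(-4, s, Pow(19, Rational(1, 2)))) (Function('a')(s) = Add(s, Mul(s, Mul(-4, Pow(19, Rational(1, 2))))) = Add(s, Mul(-4, s, Pow(19, Rational(1, 2)))))
Mul(Add(Add(325, Mul(-1, 349)), Function('a')(22)), 49) = Mul(Add(Add(325, Mul(-1, 349)), Mul(22, Add(1, Mul(-4, Pow(19, Rational(1, 2)))))), 49) = Mul(Add(Add(325, -349), Add(22, Mul(-88, Pow(19, Rational(1, 2))))), 49) = Mul(Add(-24, Add(22, Mul(-88, Pow(19, Rational(1, 2))))), 49) = Mul(Add(-2, Mul(-88, Pow(19, Rational(1, 2)))), 49) = Add(-98, Mul(-4312, Pow(19, Rational(1, 2))))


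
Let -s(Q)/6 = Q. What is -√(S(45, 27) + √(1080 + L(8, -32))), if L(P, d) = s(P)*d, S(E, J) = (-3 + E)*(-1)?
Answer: -√(-42 + 2*√654) ≈ -3.0244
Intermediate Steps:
s(Q) = -6*Q
S(E, J) = 3 - E
L(P, d) = -6*P*d (L(P, d) = (-6*P)*d = -6*P*d)
-√(S(45, 27) + √(1080 + L(8, -32))) = -√((3 - 1*45) + √(1080 - 6*8*(-32))) = -√((3 - 45) + √(1080 + 1536)) = -√(-42 + √2616) = -√(-42 + 2*√654)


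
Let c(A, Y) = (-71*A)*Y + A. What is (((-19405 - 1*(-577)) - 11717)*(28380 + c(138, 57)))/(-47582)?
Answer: -8093936280/23791 ≈ -3.4021e+5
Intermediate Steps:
c(A, Y) = A - 71*A*Y (c(A, Y) = -71*A*Y + A = A - 71*A*Y)
(((-19405 - 1*(-577)) - 11717)*(28380 + c(138, 57)))/(-47582) = (((-19405 - 1*(-577)) - 11717)*(28380 + 138*(1 - 71*57)))/(-47582) = (((-19405 + 577) - 11717)*(28380 + 138*(1 - 4047)))*(-1/47582) = ((-18828 - 11717)*(28380 + 138*(-4046)))*(-1/47582) = -30545*(28380 - 558348)*(-1/47582) = -30545*(-529968)*(-1/47582) = 16187872560*(-1/47582) = -8093936280/23791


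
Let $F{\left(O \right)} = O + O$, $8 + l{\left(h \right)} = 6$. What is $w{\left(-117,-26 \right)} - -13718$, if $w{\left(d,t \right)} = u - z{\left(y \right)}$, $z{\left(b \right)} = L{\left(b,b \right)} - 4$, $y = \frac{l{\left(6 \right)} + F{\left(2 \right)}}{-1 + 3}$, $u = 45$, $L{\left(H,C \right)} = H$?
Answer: $13766$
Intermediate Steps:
$l{\left(h \right)} = -2$ ($l{\left(h \right)} = -8 + 6 = -2$)
$F{\left(O \right)} = 2 O$
$y = 1$ ($y = \frac{-2 + 2 \cdot 2}{-1 + 3} = \frac{-2 + 4}{2} = 2 \cdot \frac{1}{2} = 1$)
$z{\left(b \right)} = -4 + b$ ($z{\left(b \right)} = b - 4 = -4 + b$)
$w{\left(d,t \right)} = 48$ ($w{\left(d,t \right)} = 45 - \left(-4 + 1\right) = 45 - -3 = 45 + 3 = 48$)
$w{\left(-117,-26 \right)} - -13718 = 48 - -13718 = 48 + 13718 = 13766$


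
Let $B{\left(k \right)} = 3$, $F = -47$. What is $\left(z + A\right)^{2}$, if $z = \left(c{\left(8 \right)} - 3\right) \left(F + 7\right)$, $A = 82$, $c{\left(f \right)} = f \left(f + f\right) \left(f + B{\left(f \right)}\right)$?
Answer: $3149229924$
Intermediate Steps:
$c{\left(f \right)} = 2 f^{2} \left(3 + f\right)$ ($c{\left(f \right)} = f \left(f + f\right) \left(f + 3\right) = f 2 f \left(3 + f\right) = 2 f^{2} \left(3 + f\right)$)
$z = -56200$ ($z = \left(2 \cdot 8^{2} \left(3 + 8\right) - 3\right) \left(-47 + 7\right) = \left(2 \cdot 64 \cdot 11 - 3\right) \left(-40\right) = \left(1408 - 3\right) \left(-40\right) = 1405 \left(-40\right) = -56200$)
$\left(z + A\right)^{2} = \left(-56200 + 82\right)^{2} = \left(-56118\right)^{2} = 3149229924$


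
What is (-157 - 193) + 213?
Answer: -137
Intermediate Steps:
(-157 - 193) + 213 = -350 + 213 = -137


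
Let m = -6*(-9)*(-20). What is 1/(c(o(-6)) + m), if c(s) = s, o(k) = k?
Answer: -1/1086 ≈ -0.00092081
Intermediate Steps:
m = -1080 (m = 54*(-20) = -1080)
1/(c(o(-6)) + m) = 1/(-6 - 1080) = 1/(-1086) = -1/1086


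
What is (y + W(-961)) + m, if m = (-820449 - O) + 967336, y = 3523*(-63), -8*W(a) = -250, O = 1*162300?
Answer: -949323/4 ≈ -2.3733e+5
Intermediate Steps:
O = 162300
W(a) = 125/4 (W(a) = -⅛*(-250) = 125/4)
y = -221949
m = -15413 (m = (-820449 - 1*162300) + 967336 = (-820449 - 162300) + 967336 = -982749 + 967336 = -15413)
(y + W(-961)) + m = (-221949 + 125/4) - 15413 = -887671/4 - 15413 = -949323/4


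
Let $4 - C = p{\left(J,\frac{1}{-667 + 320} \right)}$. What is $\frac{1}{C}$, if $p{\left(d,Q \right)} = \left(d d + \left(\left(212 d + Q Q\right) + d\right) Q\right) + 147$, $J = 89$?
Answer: $- \frac{41781923}{334646833658} \approx -0.00012485$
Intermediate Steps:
$p{\left(d,Q \right)} = 147 + d^{2} + Q \left(Q^{2} + 213 d\right)$ ($p{\left(d,Q \right)} = \left(d^{2} + \left(\left(212 d + Q^{2}\right) + d\right) Q\right) + 147 = \left(d^{2} + \left(\left(Q^{2} + 212 d\right) + d\right) Q\right) + 147 = \left(d^{2} + \left(Q^{2} + 213 d\right) Q\right) + 147 = \left(d^{2} + Q \left(Q^{2} + 213 d\right)\right) + 147 = 147 + d^{2} + Q \left(Q^{2} + 213 d\right)$)
$C = - \frac{334646833658}{41781923}$ ($C = 4 - \left(147 + \left(\frac{1}{-667 + 320}\right)^{3} + 89^{2} + 213 \frac{1}{-667 + 320} \cdot 89\right) = 4 - \left(147 + \left(\frac{1}{-347}\right)^{3} + 7921 + 213 \frac{1}{-347} \cdot 89\right) = 4 - \left(147 + \left(- \frac{1}{347}\right)^{3} + 7921 + 213 \left(- \frac{1}{347}\right) 89\right) = 4 - \left(147 - \frac{1}{41781923} + 7921 - \frac{18957}{347}\right) = 4 - \frac{334813961350}{41781923} = - \frac{334646833658}{41781923} \approx -8009.4$)
$\frac{1}{C} = \frac{1}{- \frac{334646833658}{41781923}} = - \frac{41781923}{334646833658}$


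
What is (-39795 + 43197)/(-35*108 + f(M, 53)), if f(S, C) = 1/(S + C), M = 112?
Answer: -561330/623699 ≈ -0.90000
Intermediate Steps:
f(S, C) = 1/(C + S)
(-39795 + 43197)/(-35*108 + f(M, 53)) = (-39795 + 43197)/(-35*108 + 1/(53 + 112)) = 3402/(-3780 + 1/165) = 3402/(-623699/165) = 3402*(-165/623699) = -561330/623699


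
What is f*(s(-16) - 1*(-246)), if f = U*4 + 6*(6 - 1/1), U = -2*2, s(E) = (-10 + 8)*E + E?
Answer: 3668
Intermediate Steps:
s(E) = -E (s(E) = -2*E + E = -E)
U = -4
f = 14 (f = -4*4 + 6*(6 - 1/1) = -16 + 6*(6 - 1*1) = -16 + 6*(6 - 1) = -16 + 6*5 = -16 + 30 = 14)
f*(s(-16) - 1*(-246)) = 14*(-1*(-16) - 1*(-246)) = 14*(16 + 246) = 14*262 = 3668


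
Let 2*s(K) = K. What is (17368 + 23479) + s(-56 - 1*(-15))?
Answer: 81653/2 ≈ 40827.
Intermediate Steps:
s(K) = K/2
(17368 + 23479) + s(-56 - 1*(-15)) = (17368 + 23479) + (-56 - 1*(-15))/2 = 40847 + (-56 + 15)/2 = 40847 + (½)*(-41) = 40847 - 41/2 = 81653/2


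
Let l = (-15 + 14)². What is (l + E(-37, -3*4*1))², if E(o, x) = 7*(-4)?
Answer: 729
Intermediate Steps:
l = 1 (l = (-1)² = 1)
E(o, x) = -28
(l + E(-37, -3*4*1))² = (1 - 28)² = (-27)² = 729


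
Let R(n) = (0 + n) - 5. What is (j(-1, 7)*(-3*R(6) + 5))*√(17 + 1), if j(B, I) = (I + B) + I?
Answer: 78*√2 ≈ 110.31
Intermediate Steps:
R(n) = -5 + n (R(n) = n - 5 = -5 + n)
j(B, I) = B + 2*I (j(B, I) = (B + I) + I = B + 2*I)
(j(-1, 7)*(-3*R(6) + 5))*√(17 + 1) = ((-1 + 2*7)*(-3*(-5 + 6) + 5))*√(17 + 1) = ((-1 + 14)*(-3*1 + 5))*√18 = (13*(-3 + 5))*(3*√2) = (13*2)*(3*√2) = 26*(3*√2) = 78*√2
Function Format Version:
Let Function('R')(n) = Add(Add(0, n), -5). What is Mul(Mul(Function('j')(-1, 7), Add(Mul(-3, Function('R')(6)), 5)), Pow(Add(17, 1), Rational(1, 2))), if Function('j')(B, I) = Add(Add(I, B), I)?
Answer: Mul(78, Pow(2, Rational(1, 2))) ≈ 110.31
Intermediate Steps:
Function('R')(n) = Add(-5, n) (Function('R')(n) = Add(n, -5) = Add(-5, n))
Function('j')(B, I) = Add(B, Mul(2, I)) (Function('j')(B, I) = Add(Add(B, I), I) = Add(B, Mul(2, I)))
Mul(Mul(Function('j')(-1, 7), Add(Mul(-3, Function('R')(6)), 5)), Pow(Add(17, 1), Rational(1, 2))) = Mul(Mul(Add(-1, Mul(2, 7)), Add(Mul(-3, Add(-5, 6)), 5)), Pow(Add(17, 1), Rational(1, 2))) = Mul(Mul(Add(-1, 14), Add(Mul(-3, 1), 5)), Pow(18, Rational(1, 2))) = Mul(Mul(13, Add(-3, 5)), Mul(3, Pow(2, Rational(1, 2)))) = Mul(Mul(13, 2), Mul(3, Pow(2, Rational(1, 2)))) = Mul(26, Mul(3, Pow(2, Rational(1, 2)))) = Mul(78, Pow(2, Rational(1, 2)))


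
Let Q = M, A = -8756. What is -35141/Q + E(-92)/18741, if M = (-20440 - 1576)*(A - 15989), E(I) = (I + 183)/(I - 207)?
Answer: -18960783503/234826157314560 ≈ -8.0744e-5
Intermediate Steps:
E(I) = (183 + I)/(-207 + I)
M = 544785920 (M = (-20440 - 1576)*(-8756 - 15989) = -22016*(-24745) = 544785920)
Q = 544785920
-35141/Q + E(-92)/18741 = -35141/544785920 + ((183 - 92)/(-207 - 92))/18741 = -35141*1/544785920 + (91/(-299))*(1/18741) = -35141/544785920 - 1/299*91*(1/18741) = -35141/544785920 - 7/23*1/18741 = -35141/544785920 - 7/431043 = -18960783503/234826157314560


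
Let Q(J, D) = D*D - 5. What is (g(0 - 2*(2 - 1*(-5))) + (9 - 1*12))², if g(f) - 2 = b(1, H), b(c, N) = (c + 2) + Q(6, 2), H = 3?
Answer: 1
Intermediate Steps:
Q(J, D) = -5 + D² (Q(J, D) = D² - 5 = -5 + D²)
b(c, N) = 1 + c (b(c, N) = (c + 2) + (-5 + 2²) = (2 + c) + (-5 + 4) = (2 + c) - 1 = 1 + c)
g(f) = 4 (g(f) = 2 + (1 + 1) = 2 + 2 = 4)
(g(0 - 2*(2 - 1*(-5))) + (9 - 1*12))² = (4 + (9 - 1*12))² = (4 + (9 - 12))² = (4 - 3)² = 1² = 1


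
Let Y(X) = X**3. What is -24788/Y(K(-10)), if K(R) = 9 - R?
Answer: -24788/6859 ≈ -3.6139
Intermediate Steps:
-24788/Y(K(-10)) = -24788/(9 - 1*(-10))**3 = -24788/(9 + 10)**3 = -24788/(19**3) = -24788/6859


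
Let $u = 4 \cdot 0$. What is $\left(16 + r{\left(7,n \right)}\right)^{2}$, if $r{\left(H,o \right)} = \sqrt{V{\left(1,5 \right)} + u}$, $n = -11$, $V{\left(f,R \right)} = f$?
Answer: $289$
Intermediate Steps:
$u = 0$
$r{\left(H,o \right)} = 1$ ($r{\left(H,o \right)} = \sqrt{1 + 0} = \sqrt{1} = 1$)
$\left(16 + r{\left(7,n \right)}\right)^{2} = \left(16 + 1\right)^{2} = 17^{2} = 289$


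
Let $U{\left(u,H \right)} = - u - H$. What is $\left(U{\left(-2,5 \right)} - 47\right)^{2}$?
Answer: $2500$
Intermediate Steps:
$U{\left(u,H \right)} = - H - u$
$\left(U{\left(-2,5 \right)} - 47\right)^{2} = \left(\left(\left(-1\right) 5 - -2\right) - 47\right)^{2} = \left(\left(-5 + 2\right) - 47\right)^{2} = \left(-3 - 47\right)^{2} = \left(-50\right)^{2} = 2500$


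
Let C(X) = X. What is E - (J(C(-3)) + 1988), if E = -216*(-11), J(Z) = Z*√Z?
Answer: 388 + 3*I*√3 ≈ 388.0 + 5.1962*I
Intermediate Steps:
J(Z) = Z^(3/2)
E = 2376
E - (J(C(-3)) + 1988) = 2376 - ((-3)^(3/2) + 1988) = 2376 - (-3*I*√3 + 1988) = 2376 - (1988 - 3*I*√3) = 2376 + (-1988 + 3*I*√3) = 388 + 3*I*√3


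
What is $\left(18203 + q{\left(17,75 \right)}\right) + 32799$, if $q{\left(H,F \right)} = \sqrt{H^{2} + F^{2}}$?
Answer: $51002 + \sqrt{5914} \approx 51079.0$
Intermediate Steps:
$q{\left(H,F \right)} = \sqrt{F^{2} + H^{2}}$
$\left(18203 + q{\left(17,75 \right)}\right) + 32799 = \left(18203 + \sqrt{75^{2} + 17^{2}}\right) + 32799 = \left(18203 + \sqrt{5625 + 289}\right) + 32799 = \left(18203 + \sqrt{5914}\right) + 32799 = 51002 + \sqrt{5914}$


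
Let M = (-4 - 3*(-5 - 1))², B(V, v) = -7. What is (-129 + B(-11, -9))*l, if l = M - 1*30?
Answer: -22576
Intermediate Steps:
M = 196 (M = (-4 - 3*(-6))² = (-4 + 18)² = 14² = 196)
l = 166 (l = 196 - 1*30 = 196 - 30 = 166)
(-129 + B(-11, -9))*l = (-129 - 7)*166 = -136*166 = -22576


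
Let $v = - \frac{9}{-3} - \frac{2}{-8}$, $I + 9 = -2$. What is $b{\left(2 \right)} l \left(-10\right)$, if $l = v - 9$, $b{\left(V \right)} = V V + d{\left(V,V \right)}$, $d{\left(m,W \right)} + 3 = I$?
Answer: $-575$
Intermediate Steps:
$I = -11$ ($I = -9 - 2 = -11$)
$d{\left(m,W \right)} = -14$ ($d{\left(m,W \right)} = -3 - 11 = -14$)
$b{\left(V \right)} = -14 + V^{2}$ ($b{\left(V \right)} = V V - 14 = V^{2} - 14 = -14 + V^{2}$)
$v = \frac{13}{4}$ ($v = \left(-9\right) \left(- \frac{1}{3}\right) - - \frac{1}{4} = 3 + \frac{1}{4} = \frac{13}{4} \approx 3.25$)
$l = - \frac{23}{4}$ ($l = \frac{13}{4} - 9 = - \frac{23}{4} \approx -5.75$)
$b{\left(2 \right)} l \left(-10\right) = \left(-14 + 2^{2}\right) \left(- \frac{23}{4}\right) \left(-10\right) = \left(-14 + 4\right) \left(- \frac{23}{4}\right) \left(-10\right) = \left(-10\right) \left(- \frac{23}{4}\right) \left(-10\right) = \frac{115}{2} \left(-10\right) = -575$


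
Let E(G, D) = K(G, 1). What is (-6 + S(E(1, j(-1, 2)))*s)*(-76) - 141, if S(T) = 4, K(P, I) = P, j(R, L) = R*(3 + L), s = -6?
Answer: 2139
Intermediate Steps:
E(G, D) = G
(-6 + S(E(1, j(-1, 2)))*s)*(-76) - 141 = (-6 + 4*(-6))*(-76) - 141 = (-6 - 24)*(-76) - 141 = -30*(-76) - 141 = 2280 - 141 = 2139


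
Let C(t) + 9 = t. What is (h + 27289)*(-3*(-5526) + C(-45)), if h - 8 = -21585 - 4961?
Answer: 12409524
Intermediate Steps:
C(t) = -9 + t
h = -26538 (h = 8 + (-21585 - 4961) = 8 - 26546 = -26538)
(h + 27289)*(-3*(-5526) + C(-45)) = (-26538 + 27289)*(-3*(-5526) + (-9 - 45)) = 751*(16578 - 54) = 751*16524 = 12409524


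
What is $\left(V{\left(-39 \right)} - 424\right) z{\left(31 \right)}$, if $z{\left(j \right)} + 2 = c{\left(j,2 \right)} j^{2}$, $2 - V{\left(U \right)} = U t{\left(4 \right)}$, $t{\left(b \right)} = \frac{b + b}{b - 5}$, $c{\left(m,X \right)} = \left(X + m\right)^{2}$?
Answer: $-768150818$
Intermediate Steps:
$t{\left(b \right)} = \frac{2 b}{-5 + b}$
$V{\left(U \right)} = 2 + 8 U$ ($V{\left(U \right)} = 2 - U 2 \cdot 4 \frac{1}{-5 + 4} = 2 - U 2 \cdot 4 \frac{1}{-1} = 2 - U 2 \cdot 4 \left(-1\right) = 2 - U \left(-8\right) = 2 - - 8 U = 2 + 8 U$)
$z{\left(j \right)} = -2 + j^{2} \left(2 + j\right)^{2}$ ($z{\left(j \right)} = -2 + \left(2 + j\right)^{2} j^{2} = -2 + j^{2} \left(2 + j\right)^{2}$)
$\left(V{\left(-39 \right)} - 424\right) z{\left(31 \right)} = \left(\left(2 + 8 \left(-39\right)\right) - 424\right) \left(-2 + 31^{2} \left(2 + 31\right)^{2}\right) = \left(\left(2 - 312\right) - 424\right) \left(-2 + 961 \cdot 33^{2}\right) = \left(-310 - 424\right) \left(-2 + 961 \cdot 1089\right) = - 734 \left(-2 + 1046529\right) = \left(-734\right) 1046527 = -768150818$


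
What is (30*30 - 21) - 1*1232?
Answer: -353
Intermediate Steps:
(30*30 - 21) - 1*1232 = (900 - 21) - 1232 = 879 - 1232 = -353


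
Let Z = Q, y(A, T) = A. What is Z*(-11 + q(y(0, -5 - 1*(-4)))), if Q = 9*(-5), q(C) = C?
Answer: 495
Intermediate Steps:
Q = -45
Z = -45
Z*(-11 + q(y(0, -5 - 1*(-4)))) = -45*(-11 + 0) = -45*(-11) = 495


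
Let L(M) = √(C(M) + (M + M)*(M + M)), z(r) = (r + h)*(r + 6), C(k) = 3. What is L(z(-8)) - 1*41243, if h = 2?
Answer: -41243 + √579 ≈ -41219.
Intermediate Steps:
z(r) = (2 + r)*(6 + r) (z(r) = (r + 2)*(r + 6) = (2 + r)*(6 + r))
L(M) = √(3 + 4*M²) (L(M) = √(3 + (M + M)*(M + M)) = √(3 + (2*M)*(2*M)) = √(3 + 4*M²))
L(z(-8)) - 1*41243 = √(3 + 4*(12 + (-8)² + 8*(-8))²) - 1*41243 = √(3 + 4*(12 + 64 - 64)²) - 41243 = √(3 + 4*12²) - 41243 = √(3 + 4*144) - 41243 = √(3 + 576) - 41243 = √579 - 41243 = -41243 + √579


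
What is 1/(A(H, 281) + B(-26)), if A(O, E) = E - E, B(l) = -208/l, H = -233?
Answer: 1/8 ≈ 0.12500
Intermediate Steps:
A(O, E) = 0
1/(A(H, 281) + B(-26)) = 1/(0 - 208/(-26)) = 1/(0 - 208*(-1/26)) = 1/(0 + 8) = 1/8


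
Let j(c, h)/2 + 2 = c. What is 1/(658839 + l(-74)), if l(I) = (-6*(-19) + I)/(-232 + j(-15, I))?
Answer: 133/87625567 ≈ 1.5178e-6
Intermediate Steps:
j(c, h) = -4 + 2*c
l(I) = -3/7 - I/266 (l(I) = (-6*(-19) + I)/(-232 + (-4 + 2*(-15))) = (114 + I)/(-232 + (-4 - 30)) = (114 + I)/(-232 - 34) = (114 + I)/(-266) = (114 + I)*(-1/266) = -3/7 - I/266)
1/(658839 + l(-74)) = 1/(658839 + (-3/7 - 1/266*(-74))) = 1/(658839 + (-3/7 + 37/133)) = 1/(658839 - 20/133) = 1/(87625567/133) = 133/87625567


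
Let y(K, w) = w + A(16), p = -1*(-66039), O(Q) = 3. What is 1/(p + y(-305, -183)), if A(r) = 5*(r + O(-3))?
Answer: 1/65951 ≈ 1.5163e-5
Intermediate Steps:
A(r) = 15 + 5*r (A(r) = 5*(r + 3) = 5*(3 + r) = 15 + 5*r)
p = 66039
y(K, w) = 95 + w (y(K, w) = w + (15 + 5*16) = w + (15 + 80) = w + 95 = 95 + w)
1/(p + y(-305, -183)) = 1/(66039 + (95 - 183)) = 1/(66039 - 88) = 1/65951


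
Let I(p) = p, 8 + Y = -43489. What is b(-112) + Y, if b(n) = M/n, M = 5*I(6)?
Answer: -2435847/56 ≈ -43497.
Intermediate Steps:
Y = -43497 (Y = -8 - 43489 = -43497)
M = 30 (M = 5*6 = 30)
b(n) = 30/n
b(-112) + Y = 30/(-112) - 43497 = 30*(-1/112) - 43497 = -15/56 - 43497 = -2435847/56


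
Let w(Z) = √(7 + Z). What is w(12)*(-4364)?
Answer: -4364*√19 ≈ -19022.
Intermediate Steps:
w(12)*(-4364) = √(7 + 12)*(-4364) = √19*(-4364) = -4364*√19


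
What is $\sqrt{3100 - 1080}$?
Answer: $2 \sqrt{505} \approx 44.944$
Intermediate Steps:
$\sqrt{3100 - 1080} = \sqrt{2020} = 2 \sqrt{505}$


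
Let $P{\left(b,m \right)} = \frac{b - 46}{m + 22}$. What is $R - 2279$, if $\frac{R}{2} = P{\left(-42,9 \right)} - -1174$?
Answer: $\frac{1963}{31} \approx 63.323$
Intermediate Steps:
$P{\left(b,m \right)} = \frac{-46 + b}{22 + m}$
$R = \frac{72612}{31}$ ($R = 2 \left(\frac{-46 - 42}{22 + 9} - -1174\right) = 2 \left(\frac{1}{31} \left(-88\right) + 1174\right) = 2 \left(- \frac{88}{31} + 1174\right) = 2 \cdot \frac{36306}{31} = \frac{72612}{31} \approx 2342.3$)
$R - 2279 = \frac{72612}{31} - 2279 = \frac{1963}{31}$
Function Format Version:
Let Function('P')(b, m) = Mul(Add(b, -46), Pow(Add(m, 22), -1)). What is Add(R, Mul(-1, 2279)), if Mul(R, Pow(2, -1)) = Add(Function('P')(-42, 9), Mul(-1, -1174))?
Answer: Rational(1963, 31) ≈ 63.323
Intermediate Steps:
Function('P')(b, m) = Mul(Pow(Add(22, m), -1), Add(-46, b)) (Function('P')(b, m) = Mul(Add(-46, b), Pow(Add(22, m), -1)) = Mul(Pow(Add(22, m), -1), Add(-46, b)))
R = Rational(72612, 31) (R = Mul(2, Add(Mul(Pow(Add(22, 9), -1), Add(-46, -42)), Mul(-1, -1174))) = Mul(2, Add(Mul(Pow(31, -1), -88), 1174)) = Mul(2, Add(Mul(Rational(1, 31), -88), 1174)) = Mul(2, Add(Rational(-88, 31), 1174)) = Mul(2, Rational(36306, 31)) = Rational(72612, 31) ≈ 2342.3)
Add(R, Mul(-1, 2279)) = Add(Rational(72612, 31), Mul(-1, 2279)) = Add(Rational(72612, 31), -2279) = Rational(1963, 31)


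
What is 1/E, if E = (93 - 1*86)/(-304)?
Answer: -304/7 ≈ -43.429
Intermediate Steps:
E = -7/304 (E = (93 - 86)*(-1/304) = 7*(-1/304) = -7/304 ≈ -0.023026)
1/E = 1/(-7/304) = -304/7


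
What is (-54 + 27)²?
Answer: 729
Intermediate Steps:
(-54 + 27)² = (-27)² = 729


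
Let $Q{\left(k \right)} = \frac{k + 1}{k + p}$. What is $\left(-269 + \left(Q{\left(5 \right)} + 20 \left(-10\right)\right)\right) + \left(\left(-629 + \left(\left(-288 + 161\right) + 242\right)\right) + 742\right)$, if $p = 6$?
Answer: $- \frac{2645}{11} \approx -240.45$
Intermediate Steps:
$Q{\left(k \right)} = \frac{1 + k}{6 + k}$ ($Q{\left(k \right)} = \frac{k + 1}{k + 6} = \frac{1 + k}{6 + k}$)
$\left(-269 + \left(Q{\left(5 \right)} + 20 \left(-10\right)\right)\right) + \left(\left(-629 + \left(\left(-288 + 161\right) + 242\right)\right) + 742\right) = \left(-269 + \left(\frac{1 + 5}{6 + 5} + 20 \left(-10\right)\right)\right) + \left(\left(-629 + \left(\left(-288 + 161\right) + 242\right)\right) + 742\right) = \left(-269 - \left(200 - \frac{1}{11} \cdot 6\right)\right) + \left(\left(-629 + \left(-127 + 242\right)\right) + 742\right) = \left(-269 + \left(\frac{1}{11} \cdot 6 - 200\right)\right) + \left(\left(-629 + 115\right) + 742\right) = \left(-269 + \left(\frac{6}{11} - 200\right)\right) + \left(-514 + 742\right) = \left(-269 - \frac{2194}{11}\right) + 228 = - \frac{5153}{11} + 228 = - \frac{2645}{11}$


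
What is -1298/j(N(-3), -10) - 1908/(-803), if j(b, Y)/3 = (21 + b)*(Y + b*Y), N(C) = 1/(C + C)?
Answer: 12216264/2509375 ≈ 4.8682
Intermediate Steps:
N(C) = 1/(2*C)
j(b, Y) = 3*(21 + b)*(Y + Y*b) (j(b, Y) = 3*((21 + b)*(Y + b*Y)) = 3*((21 + b)*(Y + Y*b)) = 3*(21 + b)*(Y + Y*b))
-1298/j(N(-3), -10) - 1908/(-803) = -1298*(-1/(30*(21 + ((1/2)/(-3))**2 + 22*((1/2)/(-3))))) - 1908/(-803) = -1298*(-1/(30*(21 + ((1/2)*(-1/3))**2 + 22*((1/2)*(-1/3))))) - 1908*(-1/803) = -1298*(-1/(30*(21 + (-1/6)**2 + 22*(-1/6)))) + 1908/803 = -1298*(-1/(30*(21 + 1/36 - 11/3))) + 1908/803 = -1298/(3*(-10)*(625/36)) + 1908/803 = -1298/(-3125/6) + 1908/803 = -1298*(-6/3125) + 1908/803 = 7788/3125 + 1908/803 = 12216264/2509375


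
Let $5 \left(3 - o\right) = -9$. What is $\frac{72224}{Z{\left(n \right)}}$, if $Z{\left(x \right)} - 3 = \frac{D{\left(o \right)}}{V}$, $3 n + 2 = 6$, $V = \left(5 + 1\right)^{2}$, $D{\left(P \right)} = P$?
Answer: $\frac{1083360}{47} \approx 23050.0$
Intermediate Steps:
$o = \frac{24}{5}$ ($o = 3 - - \frac{9}{5} = 3 + \frac{9}{5} = \frac{24}{5} \approx 4.8$)
$V = 36$ ($V = 6^{2} = 36$)
$n = \frac{4}{3}$ ($n = - \frac{2}{3} + \frac{1}{3} \cdot 6 = - \frac{2}{3} + 2 = \frac{4}{3} \approx 1.3333$)
$Z{\left(x \right)} = \frac{47}{15}$ ($Z{\left(x \right)} = 3 + \frac{24}{5 \cdot 36} = 3 + \frac{24}{5} \cdot \frac{1}{36} = 3 + \frac{2}{15} = \frac{47}{15}$)
$\frac{72224}{Z{\left(n \right)}} = \frac{72224}{\frac{47}{15}} = 72224 \cdot \frac{15}{47} = \frac{1083360}{47}$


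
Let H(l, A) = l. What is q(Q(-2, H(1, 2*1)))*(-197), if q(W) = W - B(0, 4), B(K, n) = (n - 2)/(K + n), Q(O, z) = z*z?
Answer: -197/2 ≈ -98.500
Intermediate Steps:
Q(O, z) = z²
B(K, n) = (-2 + n)/(K + n)
q(W) = -½ + W (q(W) = W - (-2 + 4)/(0 + 4) = W - 2/4 = W - 1*½ = W - ½ = -½ + W)
q(Q(-2, H(1, 2*1)))*(-197) = (-½ + 1²)*(-197) = (-½ + 1)*(-197) = (½)*(-197) = -197/2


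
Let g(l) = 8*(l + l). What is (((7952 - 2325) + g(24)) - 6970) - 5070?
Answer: -6029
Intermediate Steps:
g(l) = 16*l (g(l) = 8*(2*l) = 16*l)
(((7952 - 2325) + g(24)) - 6970) - 5070 = (((7952 - 2325) + 16*24) - 6970) - 5070 = ((5627 + 384) - 6970) - 5070 = (6011 - 6970) - 5070 = -959 - 5070 = -6029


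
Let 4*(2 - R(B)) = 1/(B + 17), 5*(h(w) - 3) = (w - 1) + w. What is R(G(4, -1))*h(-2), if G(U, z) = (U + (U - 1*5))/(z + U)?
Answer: 143/36 ≈ 3.9722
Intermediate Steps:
G(U, z) = (-5 + 2*U)/(U + z) (G(U, z) = (U + (U - 5))/(U + z) = (U + (-5 + U))/(U + z) = (-5 + 2*U)/(U + z))
h(w) = 14/5 + 2*w/5 (h(w) = 3 + ((w - 1) + w)/5 = 3 + ((-1 + w) + w)/5 = 3 + (-1 + 2*w)/5 = 3 + (-⅕ + 2*w/5) = 14/5 + 2*w/5)
R(B) = 2 - 1/(4*(17 + B)) (R(B) = 2 - 1/(4*(B + 17)) = 2 - 1/(4*(17 + B)))
R(G(4, -1))*h(-2) = ((135 + 8*((-5 + 2*4)/(4 - 1)))/(4*(17 + (-5 + 2*4)/(4 - 1))))*(14/5 + (⅖)*(-2)) = ((135 + 8*((-5 + 8)/3))/(4*(17 + (-5 + 8)/3)))*(14/5 - ⅘) = ((135 + 8*((⅓)*3))/(4*(17 + (⅓)*3)))*2 = ((135 + 8*1)/(4*(17 + 1)))*2 = ((¼)*(135 + 8)/18)*2 = ((¼)*(1/18)*143)*2 = (143/72)*2 = 143/36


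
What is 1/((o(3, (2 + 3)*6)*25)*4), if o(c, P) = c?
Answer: 1/300 ≈ 0.0033333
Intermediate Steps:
1/((o(3, (2 + 3)*6)*25)*4) = 1/((3*25)*4) = 1/(75*4) = 1/300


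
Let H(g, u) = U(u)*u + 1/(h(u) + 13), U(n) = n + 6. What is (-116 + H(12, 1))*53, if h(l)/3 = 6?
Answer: -179034/31 ≈ -5775.3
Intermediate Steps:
U(n) = 6 + n
h(l) = 18 (h(l) = 3*6 = 18)
H(g, u) = 1/31 + u*(6 + u) (H(g, u) = (6 + u)*u + 1/(18 + 13) = u*(6 + u) + 1/31 = 1/31 + u*(6 + u))
(-116 + H(12, 1))*53 = (-116 + (1/31 + 1*(6 + 1)))*53 = (-116 + (1/31 + 1*7))*53 = (-116 + (1/31 + 7))*53 = (-116 + 218/31)*53 = -3378/31*53 = -179034/31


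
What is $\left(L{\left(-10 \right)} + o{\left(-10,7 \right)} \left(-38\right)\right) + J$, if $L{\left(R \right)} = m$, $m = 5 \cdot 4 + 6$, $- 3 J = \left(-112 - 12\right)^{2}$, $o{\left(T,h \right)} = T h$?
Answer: $- \frac{7318}{3} \approx -2439.3$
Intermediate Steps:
$J = - \frac{15376}{3}$ ($J = - \frac{\left(-112 - 12\right)^{2}}{3} = - \frac{\left(-124\right)^{2}}{3} = \left(- \frac{1}{3}\right) 15376 = - \frac{15376}{3} \approx -5125.3$)
$m = 26$ ($m = 20 + 6 = 26$)
$L{\left(R \right)} = 26$
$\left(L{\left(-10 \right)} + o{\left(-10,7 \right)} \left(-38\right)\right) + J = \left(26 + \left(-10\right) 7 \left(-38\right)\right) - \frac{15376}{3} = \left(26 - -2660\right) - \frac{15376}{3} = \left(26 + 2660\right) - \frac{15376}{3} = 2686 - \frac{15376}{3} = - \frac{7318}{3}$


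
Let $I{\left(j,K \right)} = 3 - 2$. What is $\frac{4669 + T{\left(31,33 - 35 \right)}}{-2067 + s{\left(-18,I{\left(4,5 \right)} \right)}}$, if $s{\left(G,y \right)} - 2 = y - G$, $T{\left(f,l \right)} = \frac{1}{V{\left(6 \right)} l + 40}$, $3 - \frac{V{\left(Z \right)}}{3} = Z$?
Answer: $- \frac{270803}{118668} \approx -2.282$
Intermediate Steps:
$V{\left(Z \right)} = 9 - 3 Z$
$I{\left(j,K \right)} = 1$ ($I{\left(j,K \right)} = 3 - 2 = 1$)
$T{\left(f,l \right)} = \frac{1}{40 - 9 l}$ ($T{\left(f,l \right)} = \frac{1}{\left(9 - 18\right) l + 40} = \frac{1}{- 9 l + 40} = \frac{1}{40 - 9 l}$)
$s{\left(G,y \right)} = 2 + y - G$ ($s{\left(G,y \right)} = 2 - \left(G - y\right) = 2 + y - G$)
$\frac{4669 + T{\left(31,33 - 35 \right)}}{-2067 + s{\left(-18,I{\left(4,5 \right)} \right)}} = \frac{4669 - \frac{1}{-40 + 9 \left(33 - 35\right)}}{-2067 + \left(2 + 1 - -18\right)} = \frac{4669 - \frac{1}{-40 + 9 \left(33 - 35\right)}}{-2067 + \left(2 + 1 + 18\right)} = \frac{4669 - \frac{1}{-40 + 9 \left(-2\right)}}{-2067 + 21} = \frac{4669 - \frac{1}{-40 - 18}}{-2046} = \left(4669 - \frac{1}{-58}\right) \left(- \frac{1}{2046}\right) = \left(4669 - - \frac{1}{58}\right) \left(- \frac{1}{2046}\right) = \left(4669 + \frac{1}{58}\right) \left(- \frac{1}{2046}\right) = \frac{270803}{58} \left(- \frac{1}{2046}\right) = - \frac{270803}{118668}$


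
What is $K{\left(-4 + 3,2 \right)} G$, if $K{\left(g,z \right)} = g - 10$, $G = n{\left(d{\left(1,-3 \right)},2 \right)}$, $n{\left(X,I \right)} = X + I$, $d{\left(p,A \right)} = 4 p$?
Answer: $-66$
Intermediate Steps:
$n{\left(X,I \right)} = I + X$
$G = 6$ ($G = 2 + 4 \cdot 1 = 2 + 4 = 6$)
$K{\left(g,z \right)} = -10 + g$
$K{\left(-4 + 3,2 \right)} G = \left(-10 + \left(-4 + 3\right)\right) 6 = \left(-10 - 1\right) 6 = \left(-11\right) 6 = -66$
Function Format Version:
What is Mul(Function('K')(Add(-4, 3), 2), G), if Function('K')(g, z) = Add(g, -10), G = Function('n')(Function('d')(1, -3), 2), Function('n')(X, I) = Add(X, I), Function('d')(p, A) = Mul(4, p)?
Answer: -66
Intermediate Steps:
Function('n')(X, I) = Add(I, X)
G = 6 (G = Add(2, Mul(4, 1)) = Add(2, 4) = 6)
Function('K')(g, z) = Add(-10, g)
Mul(Function('K')(Add(-4, 3), 2), G) = Mul(Add(-10, Add(-4, 3)), 6) = Mul(Add(-10, -1), 6) = Mul(-11, 6) = -66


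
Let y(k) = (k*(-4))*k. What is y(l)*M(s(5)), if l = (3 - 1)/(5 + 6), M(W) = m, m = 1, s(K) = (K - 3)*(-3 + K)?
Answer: -16/121 ≈ -0.13223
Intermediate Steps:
s(K) = (-3 + K)² (s(K) = (-3 + K)*(-3 + K) = (-3 + K)²)
M(W) = 1
l = 2/11 ≈ 0.18182
y(k) = -4*k² (y(k) = (-4*k)*k = -4*k²)
y(l)*M(s(5)) = -4*(2/11)²*1 = -4*4/121*1 = -16/121*1 = -16/121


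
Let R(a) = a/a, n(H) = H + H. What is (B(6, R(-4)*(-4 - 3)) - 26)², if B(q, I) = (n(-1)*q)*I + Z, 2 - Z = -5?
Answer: 4225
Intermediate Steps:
Z = 7 (Z = 2 - 1*(-5) = 2 + 5 = 7)
n(H) = 2*H
R(a) = 1
B(q, I) = 7 - 2*I*q (B(q, I) = ((2*(-1))*q)*I + 7 = (-2*q)*I + 7 = -2*I*q + 7 = 7 - 2*I*q)
(B(6, R(-4)*(-4 - 3)) - 26)² = ((7 - 2*1*(-4 - 3)*6) - 26)² = ((7 - 2*1*(-7)*6) - 26)² = ((7 - 2*(-7)*6) - 26)² = ((7 + 84) - 26)² = (91 - 26)² = 65² = 4225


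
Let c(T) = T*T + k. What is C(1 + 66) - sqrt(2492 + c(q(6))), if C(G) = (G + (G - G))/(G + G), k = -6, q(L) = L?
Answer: 1/2 - sqrt(2522) ≈ -49.720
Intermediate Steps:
c(T) = -6 + T**2 (c(T) = T*T - 6 = T**2 - 6 = -6 + T**2)
C(G) = 1/2 (C(G) = (G + 0)/((2*G)) = G*(1/(2*G)) = 1/2)
C(1 + 66) - sqrt(2492 + c(q(6))) = 1/2 - sqrt(2492 + (-6 + 6**2)) = 1/2 - sqrt(2492 + (-6 + 36)) = 1/2 - sqrt(2492 + 30) = 1/2 - sqrt(2522)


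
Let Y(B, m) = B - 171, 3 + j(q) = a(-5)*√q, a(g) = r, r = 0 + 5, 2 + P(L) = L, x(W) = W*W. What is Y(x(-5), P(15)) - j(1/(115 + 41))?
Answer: -143 - 5*√39/78 ≈ -143.40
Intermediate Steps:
x(W) = W²
P(L) = -2 + L
r = 5
a(g) = 5
j(q) = -3 + 5*√q
Y(B, m) = -171 + B
Y(x(-5), P(15)) - j(1/(115 + 41)) = (-171 + (-5)²) - (-3 + 5*√(1/(115 + 41))) = (-171 + 25) - (-3 + 5*√(1/156)) = -146 - (-3 + 5*√(1/156)) = -146 - (-3 + 5*(√39/78)) = -146 - (-3 + 5*√39/78) = -146 + (3 - 5*√39/78) = -143 - 5*√39/78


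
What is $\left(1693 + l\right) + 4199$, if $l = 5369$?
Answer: $11261$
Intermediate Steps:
$\left(1693 + l\right) + 4199 = \left(1693 + 5369\right) + 4199 = 7062 + 4199 = 11261$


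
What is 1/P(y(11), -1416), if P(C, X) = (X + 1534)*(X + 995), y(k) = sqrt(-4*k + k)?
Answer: -1/49678 ≈ -2.0130e-5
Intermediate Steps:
y(k) = sqrt(3)*sqrt(-k) (y(k) = sqrt(-3*k) = sqrt(3)*sqrt(-k))
P(C, X) = (995 + X)*(1534 + X) (P(C, X) = (1534 + X)*(995 + X) = (995 + X)*(1534 + X))
1/P(y(11), -1416) = 1/(1526330 + (-1416)**2 + 2529*(-1416)) = 1/(1526330 + 2005056 - 3581064) = 1/(-49678) = -1/49678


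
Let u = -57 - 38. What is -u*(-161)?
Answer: -15295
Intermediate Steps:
u = -95
-u*(-161) = -1*(-95)*(-161) = 95*(-161) = -15295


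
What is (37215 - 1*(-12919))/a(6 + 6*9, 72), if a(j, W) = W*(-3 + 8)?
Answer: 25067/180 ≈ 139.26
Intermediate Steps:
a(j, W) = 5*W (a(j, W) = W*5 = 5*W)
(37215 - 1*(-12919))/a(6 + 6*9, 72) = (37215 - 1*(-12919))/((5*72)) = (37215 + 12919)/360 = 50134*(1/360) = 25067/180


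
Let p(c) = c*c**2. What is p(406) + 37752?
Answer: 66961168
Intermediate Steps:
p(c) = c**3
p(406) + 37752 = 406**3 + 37752 = 66923416 + 37752 = 66961168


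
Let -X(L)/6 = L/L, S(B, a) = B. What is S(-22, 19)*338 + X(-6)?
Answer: -7442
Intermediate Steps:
X(L) = -6 (X(L) = -6*L/L = -6*1 = -6)
S(-22, 19)*338 + X(-6) = -22*338 - 6 = -7436 - 6 = -7442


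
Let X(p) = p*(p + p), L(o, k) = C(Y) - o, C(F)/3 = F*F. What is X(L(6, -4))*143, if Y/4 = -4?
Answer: 166064184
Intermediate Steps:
Y = -16 (Y = 4*(-4) = -16)
C(F) = 3*F**2 (C(F) = 3*(F*F) = 3*F**2)
L(o, k) = 768 - o (L(o, k) = 3*(-16)**2 - o = 3*256 - o = 768 - o)
X(p) = 2*p**2 (X(p) = p*(2*p) = 2*p**2)
X(L(6, -4))*143 = (2*(768 - 1*6)**2)*143 = (2*(768 - 6)**2)*143 = (2*762**2)*143 = (2*580644)*143 = 1161288*143 = 166064184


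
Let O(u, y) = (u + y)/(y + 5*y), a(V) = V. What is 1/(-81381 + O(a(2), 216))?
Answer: -648/52734779 ≈ -1.2288e-5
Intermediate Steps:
O(u, y) = (u + y)/(6*y) (O(u, y) = (u + y)/((6*y)) = (u + y)*(1/(6*y)) = (u + y)/(6*y))
1/(-81381 + O(a(2), 216)) = 1/(-81381 + (1/6)*(2 + 216)/216) = 1/(-81381 + (1/6)*(1/216)*218) = 1/(-81381 + 109/648) = 1/(-52734779/648) = -648/52734779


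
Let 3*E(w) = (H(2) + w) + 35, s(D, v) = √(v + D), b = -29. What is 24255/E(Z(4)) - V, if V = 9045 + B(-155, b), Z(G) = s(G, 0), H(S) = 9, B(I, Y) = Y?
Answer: -341971/46 ≈ -7434.1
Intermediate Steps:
s(D, v) = √(D + v)
Z(G) = √G (Z(G) = √(G + 0) = √G)
E(w) = 44/3 + w/3 (E(w) = ((9 + w) + 35)/3 = (44 + w)/3 = 44/3 + w/3)
V = 9016 (V = 9045 - 29 = 9016)
24255/E(Z(4)) - V = 24255/(44/3 + √4/3) - 1*9016 = 24255/(44/3 + (⅓)*2) - 9016 = 24255/(44/3 + ⅔) - 9016 = 24255/(46/3) - 9016 = 24255*(3/46) - 9016 = 72765/46 - 9016 = -341971/46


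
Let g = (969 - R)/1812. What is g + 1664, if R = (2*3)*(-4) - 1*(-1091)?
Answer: 1507535/906 ≈ 1663.9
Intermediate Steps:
R = 1067 (R = 6*(-4) + 1091 = -24 + 1091 = 1067)
g = -49/906 (g = (969 - 1*1067)/1812 = (969 - 1067)*(1/1812) = -98*1/1812 = -49/906 ≈ -0.054084)
g + 1664 = -49/906 + 1664 = 1507535/906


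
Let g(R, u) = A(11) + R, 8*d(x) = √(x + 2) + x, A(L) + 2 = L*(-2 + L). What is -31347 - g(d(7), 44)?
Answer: -125781/4 ≈ -31445.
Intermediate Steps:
A(L) = -2 + L*(-2 + L)
d(x) = x/8 + √(2 + x)/8 (d(x) = (√(x + 2) + x)/8 = (√(2 + x) + x)/8 = (x + √(2 + x))/8 = x/8 + √(2 + x)/8)
g(R, u) = 97 + R (g(R, u) = (-2 + 11² - 2*11) + R = (-2 + 121 - 22) + R = 97 + R)
-31347 - g(d(7), 44) = -31347 - (97 + ((⅛)*7 + √(2 + 7)/8)) = -31347 - (97 + (7/8 + √9/8)) = -31347 - (97 + (7/8 + (⅛)*3)) = -31347 - (97 + (7/8 + 3/8)) = -31347 - (97 + 5/4) = -31347 - 1*393/4 = -31347 - 393/4 = -125781/4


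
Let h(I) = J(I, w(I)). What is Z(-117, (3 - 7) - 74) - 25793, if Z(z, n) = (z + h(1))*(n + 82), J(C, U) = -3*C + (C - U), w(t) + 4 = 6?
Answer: -26277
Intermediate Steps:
w(t) = 2 (w(t) = -4 + 6 = 2)
J(C, U) = -U - 2*C
h(I) = -2 - 2*I (h(I) = -1*2 - 2*I = -2 - 2*I)
Z(z, n) = (-4 + z)*(82 + n) (Z(z, n) = (z + (-2 - 2*1))*(n + 82) = (z + (-2 - 2))*(82 + n) = (z - 4)*(82 + n) = (-4 + z)*(82 + n))
Z(-117, (3 - 7) - 74) - 25793 = (-328 - 4*((3 - 7) - 74) + 82*(-117) + ((3 - 7) - 74)*(-117)) - 25793 = (-328 - 4*(-4 - 74) - 9594 + (-4 - 74)*(-117)) - 25793 = (-328 - 4*(-78) - 9594 - 78*(-117)) - 25793 = (-328 + 312 - 9594 + 9126) - 25793 = -484 - 25793 = -26277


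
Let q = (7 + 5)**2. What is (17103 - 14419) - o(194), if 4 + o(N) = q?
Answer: 2544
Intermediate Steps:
q = 144 (q = 12**2 = 144)
o(N) = 140 (o(N) = -4 + 144 = 140)
(17103 - 14419) - o(194) = (17103 - 14419) - 1*140 = 2684 - 140 = 2544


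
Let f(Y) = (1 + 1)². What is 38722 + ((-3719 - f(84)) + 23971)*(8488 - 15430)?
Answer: -140522894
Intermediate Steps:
f(Y) = 4 (f(Y) = 2² = 4)
38722 + ((-3719 - f(84)) + 23971)*(8488 - 15430) = 38722 + ((-3719 - 1*4) + 23971)*(8488 - 15430) = 38722 + ((-3719 - 4) + 23971)*(-6942) = 38722 + (-3723 + 23971)*(-6942) = 38722 + 20248*(-6942) = 38722 - 140561616 = -140522894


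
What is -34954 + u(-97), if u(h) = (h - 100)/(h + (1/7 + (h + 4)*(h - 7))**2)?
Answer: -160227817265141/4583962272 ≈ -34954.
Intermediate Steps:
u(h) = (-100 + h)/(h + (1/7 + (-7 + h)*(4 + h))**2) (u(h) = (-100 + h)/(h + (1/7 + (4 + h)*(-7 + h))**2) = (-100 + h)/(h + (1/7 + (-7 + h)*(4 + h))**2))
-34954 + u(-97) = -34954 + 49*(-100 - 97)/((195 - 7*(-97)**2 + 21*(-97))**2 + 49*(-97)) = -34954 + 49*(-197)/((195 - 7*9409 - 2037)**2 - 4753) = -34954 + 49*(-197)/((195 - 65863 - 2037)**2 - 4753) = -34954 + 49*(-197)/((-67705)**2 - 4753) = -34954 + 49*(-197)/(4583967025 - 4753) = -34954 + 49*(-197)/4583962272 = -34954 + 49*(1/4583962272)*(-197) = -34954 - 9653/4583962272 = -160227817265141/4583962272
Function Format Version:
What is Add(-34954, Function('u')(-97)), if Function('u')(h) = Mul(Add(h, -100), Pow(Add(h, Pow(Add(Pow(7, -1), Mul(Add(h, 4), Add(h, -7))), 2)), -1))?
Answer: Rational(-160227817265141, 4583962272) ≈ -34954.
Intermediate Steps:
Function('u')(h) = Mul(Pow(Add(h, Pow(Add(Rational(1, 7), Mul(Add(-7, h), Add(4, h))), 2)), -1), Add(-100, h)) (Function('u')(h) = Mul(Add(-100, h), Pow(Add(h, Pow(Add(Rational(1, 7), Mul(Add(4, h), Add(-7, h))), 2)), -1)) = Mul(Add(-100, h), Pow(Add(h, Pow(Add(Rational(1, 7), Mul(Add(-7, h), Add(4, h))), 2)), -1)) = Mul(Pow(Add(h, Pow(Add(Rational(1, 7), Mul(Add(-7, h), Add(4, h))), 2)), -1), Add(-100, h)))
Add(-34954, Function('u')(-97)) = Add(-34954, Mul(49, Pow(Add(Pow(Add(195, Mul(-7, Pow(-97, 2)), Mul(21, -97)), 2), Mul(49, -97)), -1), Add(-100, -97))) = Add(-34954, Mul(49, Pow(Add(Pow(Add(195, Mul(-7, 9409), -2037), 2), -4753), -1), -197)) = Add(-34954, Mul(49, Pow(Add(Pow(Add(195, -65863, -2037), 2), -4753), -1), -197)) = Add(-34954, Mul(49, Pow(Add(Pow(-67705, 2), -4753), -1), -197)) = Add(-34954, Mul(49, Pow(Add(4583967025, -4753), -1), -197)) = Add(-34954, Mul(49, Pow(4583962272, -1), -197)) = Add(-34954, Mul(49, Rational(1, 4583962272), -197)) = Add(-34954, Rational(-9653, 4583962272)) = Rational(-160227817265141, 4583962272)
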